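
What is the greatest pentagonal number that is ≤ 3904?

3876

Solve n(3n−1)/2 ≤ 3904 for integer n.
n = 51 gives 3876 ≤ 3904, while n = 52 gives 4030 > 3904; so the answer is 3876.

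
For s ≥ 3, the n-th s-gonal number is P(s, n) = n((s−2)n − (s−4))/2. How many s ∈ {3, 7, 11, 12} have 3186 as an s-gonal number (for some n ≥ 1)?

2

s = 3: P(3, 79) = 3160 and P(3, 80) = 3240; 3186 is not s-gonal.
s = 7: P(7, 36) = 3186. ✓
s = 11: P(11, 27) = 3186. ✓
s = 12: P(12, 25) = 3025 and P(12, 26) = 3276; 3186 is not s-gonal.
Hits: s ∈ {7, 11} → 2.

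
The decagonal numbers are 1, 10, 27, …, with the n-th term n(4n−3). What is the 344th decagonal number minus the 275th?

344·(4·344 − 3) = 472312 and 275·(4·275 − 3) = 301675.
Difference: 472312 − 301675 = 170637.

170637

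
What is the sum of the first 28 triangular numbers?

4060

Σ i(i+1)/2 = (Σi² + Σi) / 2 over i = 1..28.
Σi = 406 and Σi² = 7714.
(1·7714 + 1·406) / 2 = 8120/2 = 4060.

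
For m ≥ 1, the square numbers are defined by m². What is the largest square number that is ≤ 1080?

Solve n² ≤ 1080 for integer n.
n = 32 gives 1024 ≤ 1080, while n = 33 gives 1089 > 1080; so the answer is 1024.

1024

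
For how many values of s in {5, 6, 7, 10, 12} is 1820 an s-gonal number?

1

s = 5: P(5, 35) = 1820. ✓
s = 6: P(6, 30) = 1770 and P(6, 31) = 1891; 1820 is not s-gonal.
s = 7: P(7, 27) = 1782 and P(7, 28) = 1918; 1820 is not s-gonal.
s = 10: P(10, 21) = 1701 and P(10, 22) = 1870; 1820 is not s-gonal.
s = 12: P(12, 19) = 1729 and P(12, 20) = 1920; 1820 is not s-gonal.
Hits: s ∈ {5} → 1.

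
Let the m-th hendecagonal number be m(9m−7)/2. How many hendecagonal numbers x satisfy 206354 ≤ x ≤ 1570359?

377

The n-th hendecagonal number is n(9n−7)/2.
Smallest index with value ≥ 206354: n = 215 (giving 207260).
Largest index with value ≤ 1570359: n = 591 (giving 1569696).
Indices 215 through 591: 377 terms.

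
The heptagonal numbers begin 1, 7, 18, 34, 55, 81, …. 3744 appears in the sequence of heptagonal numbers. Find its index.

Set n(5n−3)/2 = 3744, giving 5n² − 3n − 7488 = 0.
The discriminant is 9 + 40·3744 = 149769, and √149769 = 387.
So n = (3 + 387) / 10 = 390/10 = 39.
Check: 39·(5·39 − 3)/2 = 3744. ✓

39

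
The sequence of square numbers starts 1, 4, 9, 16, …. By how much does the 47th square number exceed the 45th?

184

47² = 2209 and 45² = 2025.
Difference: 2209 − 2025 = 184.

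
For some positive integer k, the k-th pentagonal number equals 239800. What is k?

400

Set n(3n−1)/2 = 239800, giving 3n² − n − 479600 = 0.
The discriminant is 1 + 24·239800 = 5755201, and √5755201 = 2399.
So n = (1 + 2399) / 6 = 2400/6 = 400.
Check: 400·(3·400 − 1)/2 = 239800. ✓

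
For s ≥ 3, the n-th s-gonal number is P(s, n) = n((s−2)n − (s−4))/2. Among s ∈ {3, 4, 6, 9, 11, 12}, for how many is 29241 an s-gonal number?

2

s = 3: P(3, 241) = 29161 and P(3, 242) = 29403; 29241 is not s-gonal.
s = 4: P(4, 171) = 29241. ✓
s = 6: P(6, 121) = 29161 and P(6, 122) = 29646; 29241 is not s-gonal.
s = 9: P(9, 91) = 28756 and P(9, 92) = 29394; 29241 is not s-gonal.
s = 11: P(11, 81) = 29241. ✓
s = 12: P(12, 76) = 28576 and P(12, 77) = 29337; 29241 is not s-gonal.
Hits: s ∈ {4, 11} → 2.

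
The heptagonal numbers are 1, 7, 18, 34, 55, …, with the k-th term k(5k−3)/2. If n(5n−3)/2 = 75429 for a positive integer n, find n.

174

Set n(5n−3)/2 = 75429, giving 5n² − 3n − 150858 = 0.
The discriminant is 9 + 40·75429 = 3017169, and √3017169 = 1737.
So n = (3 + 1737) / 10 = 1740/10 = 174.
Check: 174·(5·174 − 3)/2 = 75429. ✓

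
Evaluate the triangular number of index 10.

The 10th triangular number is n(n+1)/2 with n = 10.
10·11/2 = 110/2 = 55.

55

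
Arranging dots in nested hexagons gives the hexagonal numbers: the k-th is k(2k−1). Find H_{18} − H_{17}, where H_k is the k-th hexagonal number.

69

Consecutive hexagonal numbers differ by 4n − 3: here 4·18 − 3 = 69.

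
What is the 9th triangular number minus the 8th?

9

Consecutive triangular numbers differ by n: T_{9} − T_{8} = 9.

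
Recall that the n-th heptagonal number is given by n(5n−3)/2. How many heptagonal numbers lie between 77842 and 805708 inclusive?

The n-th heptagonal number is n(5n−3)/2.
Smallest index with value ≥ 77842: n = 177 (giving 78057).
Largest index with value ≤ 805708: n = 568 (giving 805708).
Indices 177 through 568: 392 terms.

392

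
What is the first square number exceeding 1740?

1764

Solve n² > 1740 for integer n.
The largest n with value ≤ 1740 is 41 (since 1681 ≤ 1740 < 1764), so the first above is n = 42, value 1764.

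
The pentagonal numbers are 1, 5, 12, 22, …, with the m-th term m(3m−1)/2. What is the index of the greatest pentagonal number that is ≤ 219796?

Solve n(3n−1)/2 ≤ 219796 for integer n.
n = 382 gives 218695 ≤ 219796, while n = 383 gives 219842 > 219796; so the answer is index 382.

382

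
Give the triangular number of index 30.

465

The 30th triangular number is n(n+1)/2 with n = 30.
30·31/2 = 930/2 = 465.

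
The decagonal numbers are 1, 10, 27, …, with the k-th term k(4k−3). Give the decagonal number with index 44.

44·(4·44 − 3) = 44·173 = 7612.

7612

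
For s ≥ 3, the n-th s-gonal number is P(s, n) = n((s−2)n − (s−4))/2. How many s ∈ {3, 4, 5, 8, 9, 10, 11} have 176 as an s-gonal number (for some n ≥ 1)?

s = 3: P(3, 18) = 171 and P(3, 19) = 190; 176 is not s-gonal.
s = 4: P(4, 13) = 169 and P(4, 14) = 196; 176 is not s-gonal.
s = 5: P(5, 11) = 176. ✓
s = 8: P(8, 8) = 176. ✓
s = 9: P(9, 7) = 154 and P(9, 8) = 204; 176 is not s-gonal.
s = 10: P(10, 7) = 175 and P(10, 8) = 232; 176 is not s-gonal.
s = 11: P(11, 6) = 141 and P(11, 7) = 196; 176 is not s-gonal.
Hits: s ∈ {5, 8} → 2.

2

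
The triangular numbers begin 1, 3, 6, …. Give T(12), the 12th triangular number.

78

The 12th triangular number is n(n+1)/2 with n = 12.
12·13/2 = 156/2 = 78.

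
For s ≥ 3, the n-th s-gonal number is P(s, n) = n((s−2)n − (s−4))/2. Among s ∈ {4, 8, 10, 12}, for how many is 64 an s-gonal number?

2

s = 4: P(4, 8) = 64. ✓
s = 8: P(8, 4) = 40 and P(8, 5) = 65; 64 is not s-gonal.
s = 10: P(10, 4) = 52 and P(10, 5) = 85; 64 is not s-gonal.
s = 12: P(12, 4) = 64. ✓
Hits: s ∈ {4, 12} → 2.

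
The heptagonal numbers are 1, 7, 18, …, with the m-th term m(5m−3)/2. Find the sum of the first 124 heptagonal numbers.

Σ i(5i−3)/2 = (5Σi² − 3Σi) / 2 over i = 1..124.
Σi = 7750 and Σi² = 643250.
(5·643250 − 3·7750) / 2 = 3193000/2 = 1596500.

1596500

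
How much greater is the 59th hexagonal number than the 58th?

233

Consecutive hexagonal numbers differ by 4n − 3: here 4·59 − 3 = 233.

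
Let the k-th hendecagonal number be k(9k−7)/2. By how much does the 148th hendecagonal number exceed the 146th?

2639

148·(9·148 − 7)/2 = 98050 and 146·(9·146 − 7)/2 = 95411.
Difference: 98050 − 95411 = 2639.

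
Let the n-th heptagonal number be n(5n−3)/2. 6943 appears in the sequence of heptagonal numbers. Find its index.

Set n(5n−3)/2 = 6943, giving 5n² − 3n − 13886 = 0.
The discriminant is 9 + 40·6943 = 277729, and √277729 = 527.
So n = (3 + 527) / 10 = 530/10 = 53.

53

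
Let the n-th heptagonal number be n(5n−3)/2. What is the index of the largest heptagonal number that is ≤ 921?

19

Solve n(5n−3)/2 ≤ 921 for integer n.
n = 19 gives 874 ≤ 921, while n = 20 gives 970 > 921; so the answer is index 19.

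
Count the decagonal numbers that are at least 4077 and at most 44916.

74

The n-th decagonal number is n(4n−3).
Smallest index with value ≥ 4077: n = 33 (giving 4257).
Largest index with value ≤ 44916: n = 106 (giving 44626).
Indices 33 through 106: 74 terms.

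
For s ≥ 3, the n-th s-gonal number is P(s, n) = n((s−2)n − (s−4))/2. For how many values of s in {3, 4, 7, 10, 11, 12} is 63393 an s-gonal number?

s = 3: P(3, 355) = 63190 and P(3, 356) = 63546; 63393 is not s-gonal.
s = 4: P(4, 251) = 63001 and P(4, 252) = 63504; 63393 is not s-gonal.
s = 7: P(7, 159) = 62964 and P(7, 160) = 63760; 63393 is not s-gonal.
s = 10: P(10, 126) = 63126 and P(10, 127) = 64135; 63393 is not s-gonal.
s = 11: P(11, 119) = 63308 and P(11, 120) = 64380; 63393 is not s-gonal.
s = 12: P(12, 113) = 63393. ✓
Hits: s ∈ {12} → 1.

1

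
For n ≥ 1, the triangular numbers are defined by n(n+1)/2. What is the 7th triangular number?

The 7th triangular number is n(n+1)/2 with n = 7.
7·8/2 = 56/2 = 28.

28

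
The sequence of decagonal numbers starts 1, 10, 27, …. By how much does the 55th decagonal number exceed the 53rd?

55·(4·55 − 3) = 11935 and 53·(4·53 − 3) = 11077.
Difference: 11935 − 11077 = 858.

858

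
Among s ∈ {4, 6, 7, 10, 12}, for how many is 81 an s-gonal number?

s = 4: P(4, 9) = 81. ✓
s = 6: P(6, 6) = 66 and P(6, 7) = 91; 81 is not s-gonal.
s = 7: P(7, 6) = 81. ✓
s = 10: P(10, 4) = 52 and P(10, 5) = 85; 81 is not s-gonal.
s = 12: P(12, 4) = 64 and P(12, 5) = 105; 81 is not s-gonal.
Hits: s ∈ {4, 7} → 2.

2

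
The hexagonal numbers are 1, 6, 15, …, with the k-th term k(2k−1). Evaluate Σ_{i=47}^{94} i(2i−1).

Σ i(2i−1) = 2Σi² − Σi over i = 47..94.
Σi = 4465 − 1081 = 3384 and Σi² = 281295 − 33511 = 247784.
2·247784 − 1·3384 = 492184.

492184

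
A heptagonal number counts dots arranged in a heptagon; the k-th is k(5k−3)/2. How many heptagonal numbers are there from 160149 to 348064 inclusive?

120

The n-th heptagonal number is n(5n−3)/2.
Smallest index with value ≥ 160149: n = 254 (giving 160909).
Largest index with value ≤ 348064: n = 373 (giving 347263).
Indices 254 through 373: 120 terms.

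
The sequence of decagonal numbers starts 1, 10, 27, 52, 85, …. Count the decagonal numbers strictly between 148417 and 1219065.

The n-th decagonal number is n(4n−3).
Smallest index with value > 148417: n = 194 (giving 149962).
Largest index with value < 1219065: n = 552 (giving 1217160).
Indices 194 through 552: 359 terms.

359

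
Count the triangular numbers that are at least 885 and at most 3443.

41

The n-th triangular number is n(n+1)/2.
Smallest index with value ≥ 885: n = 42 (giving 903).
Largest index with value ≤ 3443: n = 82 (giving 3403).
Indices 42 through 82: 41 terms.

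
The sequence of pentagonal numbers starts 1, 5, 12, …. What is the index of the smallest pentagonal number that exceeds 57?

7

Solve n(3n−1)/2 > 57 for integer n.
The largest n with value ≤ 57 is 6 (since 51 ≤ 57 < 70), so the first above is n = 7, value 70.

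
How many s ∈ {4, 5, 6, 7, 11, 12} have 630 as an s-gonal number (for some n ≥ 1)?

1

s = 4: P(4, 25) = 625 and P(4, 26) = 676; 630 is not s-gonal.
s = 5: P(5, 20) = 590 and P(5, 21) = 651; 630 is not s-gonal.
s = 6: P(6, 18) = 630. ✓
s = 7: P(7, 16) = 616 and P(7, 17) = 697; 630 is not s-gonal.
s = 11: P(11, 12) = 606 and P(11, 13) = 715; 630 is not s-gonal.
s = 12: P(12, 11) = 561 and P(12, 12) = 672; 630 is not s-gonal.
Hits: s ∈ {6} → 1.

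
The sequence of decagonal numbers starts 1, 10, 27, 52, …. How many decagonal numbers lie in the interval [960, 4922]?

20

The n-th decagonal number is n(4n−3).
Smallest index with value ≥ 960: n = 16 (giving 976).
Largest index with value ≤ 4922: n = 35 (giving 4795).
Indices 16 through 35: 20 terms.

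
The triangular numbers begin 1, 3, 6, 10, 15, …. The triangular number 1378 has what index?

Set n(n+1)/2 = 1378, giving n² + n − 2756 = 0.
So n = (-1 + 105) / 2 = 104/2 = 52.

52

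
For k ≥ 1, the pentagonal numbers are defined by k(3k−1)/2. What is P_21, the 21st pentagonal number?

The 21st pentagonal number is n(3n−1)/2 with n = 21.
21·(3·21 − 1)/2 = 21·62/2 = 21·31 = 651.

651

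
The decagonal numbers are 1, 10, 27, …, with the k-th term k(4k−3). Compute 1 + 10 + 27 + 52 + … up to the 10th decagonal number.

1375

Σ i(4i−3) = 4Σi² − 3Σi over i = 1..10.
Σi = 55 and Σi² = 385.
4·385 − 3·55 = 1375.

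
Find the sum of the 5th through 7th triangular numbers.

64

Σ i(i+1)/2 = (Σi² + Σi) / 2 over i = 5..7.
Σi = 28 − 10 = 18 and Σi² = 140 − 30 = 110.
(1·110 + 1·18) / 2 = 128/2 = 64.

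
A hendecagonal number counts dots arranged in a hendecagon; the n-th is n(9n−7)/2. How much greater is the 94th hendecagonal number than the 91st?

2487

94·(9·94 − 7)/2 = 39433 and 91·(9·91 − 7)/2 = 36946.
Difference: 39433 − 36946 = 2487.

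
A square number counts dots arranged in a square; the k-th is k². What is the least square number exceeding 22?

25

Solve n² > 22 for integer n.
The largest n with value ≤ 22 is 4 (since 16 ≤ 22 < 25), so the first above is n = 5, value 25.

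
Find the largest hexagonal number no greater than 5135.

Solve n(2n−1) ≤ 5135 for integer n.
n = 50 gives 4950 ≤ 5135, while n = 51 gives 5151 > 5135; so the answer is 4950.

4950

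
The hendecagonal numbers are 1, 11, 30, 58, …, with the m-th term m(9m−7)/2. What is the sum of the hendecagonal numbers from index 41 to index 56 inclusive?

Σ i(9i−7)/2 = (9Σi² − 7Σi) / 2 over i = 41..56.
Σi = 1596 − 820 = 776 and Σi² = 60116 − 22140 = 37976.
(9·37976 − 7·776) / 2 = 336352/2 = 168176.

168176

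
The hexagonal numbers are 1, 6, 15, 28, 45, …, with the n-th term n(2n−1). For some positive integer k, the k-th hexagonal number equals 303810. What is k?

390

Set n(2n−1) = 303810, giving 2n² − n − 303810 = 0.
So n = (1 + 1559) / 4 = 1560/4 = 390.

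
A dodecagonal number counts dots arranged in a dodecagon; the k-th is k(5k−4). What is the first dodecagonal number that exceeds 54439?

54705

Solve n(5n−4) > 54439 for integer n.
The largest n with value ≤ 54439 is 104 (since 53664 ≤ 54439 < 54705), so the first above is n = 105, value 54705.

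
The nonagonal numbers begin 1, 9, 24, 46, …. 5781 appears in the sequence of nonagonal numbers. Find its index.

41

Set n(7n−5)/2 = 5781, giving 7n² − 5n − 11562 = 0.
The discriminant is 25 + 56·5781 = 323761, and √323761 = 569.
So n = (5 + 569) / 14 = 574/14 = 41.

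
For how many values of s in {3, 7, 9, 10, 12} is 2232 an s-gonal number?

1

s = 3: P(3, 66) = 2211 and P(3, 67) = 2278; 2232 is not s-gonal.
s = 7: P(7, 30) = 2205 and P(7, 31) = 2356; 2232 is not s-gonal.
s = 9: P(9, 25) = 2125 and P(9, 26) = 2301; 2232 is not s-gonal.
s = 10: P(10, 24) = 2232. ✓
s = 12: P(12, 21) = 2121 and P(12, 22) = 2332; 2232 is not s-gonal.
Hits: s ∈ {10} → 1.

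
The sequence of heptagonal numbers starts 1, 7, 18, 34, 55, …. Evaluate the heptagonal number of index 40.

40·(5·40 − 3)/2 = 40·197/2 = 3940.

3940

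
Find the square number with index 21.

441

The 21st square number is n² with n = 21.
21² = 441.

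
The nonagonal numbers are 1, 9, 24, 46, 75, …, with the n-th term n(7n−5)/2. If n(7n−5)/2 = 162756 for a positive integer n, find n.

Set n(7n−5)/2 = 162756, giving 7n² − 5n − 325512 = 0.
The discriminant is 25 + 56·162756 = 9114361, and √9114361 = 3019.
So n = (5 + 3019) / 14 = 3024/14 = 216.

216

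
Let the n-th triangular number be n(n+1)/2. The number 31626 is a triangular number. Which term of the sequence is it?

Set n(n+1)/2 = 31626, giving n² + n − 63252 = 0.
The discriminant is 1 + 8·31626 = 253009, and √253009 = 503.
So n = (-1 + 503) / 2 = 502/2 = 251.

251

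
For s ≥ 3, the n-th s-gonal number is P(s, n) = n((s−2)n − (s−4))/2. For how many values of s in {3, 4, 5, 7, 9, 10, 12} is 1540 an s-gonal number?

s = 3: P(3, 55) = 1540. ✓
s = 4: P(4, 39) = 1521 and P(4, 40) = 1600; 1540 is not s-gonal.
s = 5: P(5, 32) = 1520 and P(5, 33) = 1617; 1540 is not s-gonal.
s = 7: P(7, 25) = 1525 and P(7, 26) = 1651; 1540 is not s-gonal.
s = 9: P(9, 21) = 1491 and P(9, 22) = 1639; 1540 is not s-gonal.
s = 10: P(10, 20) = 1540. ✓
s = 12: P(12, 17) = 1377 and P(12, 18) = 1548; 1540 is not s-gonal.
Hits: s ∈ {3, 10} → 2.

2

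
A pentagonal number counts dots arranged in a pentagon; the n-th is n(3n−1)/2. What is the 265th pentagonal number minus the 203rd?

43493

265·(3·265 − 1)/2 = 105205 and 203·(3·203 − 1)/2 = 61712.
Difference: 105205 − 61712 = 43493.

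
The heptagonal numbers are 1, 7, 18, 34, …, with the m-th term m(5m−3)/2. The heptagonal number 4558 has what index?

Set n(5n−3)/2 = 4558, giving 5n² − 3n − 9116 = 0.
So n = (3 + 427) / 10 = 430/10 = 43.

43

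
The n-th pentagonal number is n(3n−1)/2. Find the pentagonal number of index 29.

The 29th pentagonal number is n(3n−1)/2 with n = 29.
29·(3·29 − 1)/2 = 29·86/2 = 29·43 = 1247.

1247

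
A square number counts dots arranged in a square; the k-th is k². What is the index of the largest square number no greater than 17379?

Solve n² ≤ 17379 for integer n.
n = 131 gives 17161 ≤ 17379, while n = 132 gives 17424 > 17379; so the answer is index 131.

131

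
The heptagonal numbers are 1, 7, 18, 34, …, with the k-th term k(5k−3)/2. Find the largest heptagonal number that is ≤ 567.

Solve n(5n−3)/2 ≤ 567 for integer n.
n = 15 gives 540 ≤ 567, while n = 16 gives 616 > 567; so the answer is 540.

540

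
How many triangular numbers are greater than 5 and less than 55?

7

The n-th triangular number is n(n+1)/2.
Smallest index with value > 5: n = 3 (giving 6).
Largest index with value < 55: n = 9 (giving 45).
Indices 3 through 9: 7 terms.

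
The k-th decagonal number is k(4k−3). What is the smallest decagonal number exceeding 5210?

5365

Solve n(4n−3) > 5210 for integer n.
The largest n with value ≤ 5210 is 36 (since 5076 ≤ 5210 < 5365), so the first above is n = 37, value 5365.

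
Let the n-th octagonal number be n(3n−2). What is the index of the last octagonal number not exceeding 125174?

Solve n(3n−2) ≤ 125174 for integer n.
n = 204 gives 124440 ≤ 125174, while n = 205 gives 125665 > 125174; so the answer is index 204.

204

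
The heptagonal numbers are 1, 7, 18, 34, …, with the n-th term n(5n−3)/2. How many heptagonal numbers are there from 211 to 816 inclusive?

The n-th heptagonal number is n(5n−3)/2.
Smallest index with value ≥ 211: n = 10 (giving 235).
Largest index with value ≤ 816: n = 18 (giving 783).
Indices 10 through 18: 9 terms.

9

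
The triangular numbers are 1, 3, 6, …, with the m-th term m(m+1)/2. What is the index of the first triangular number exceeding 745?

Solve n(n+1)/2 > 745 for integer n.
The largest n with value ≤ 745 is 38 (since 741 ≤ 745 < 780), so the first above is n = 39, value 780.

39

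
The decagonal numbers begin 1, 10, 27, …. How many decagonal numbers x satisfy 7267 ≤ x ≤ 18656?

26

The n-th decagonal number is n(4n−3).
Smallest index with value ≥ 7267: n = 43 (giving 7267).
Largest index with value ≤ 18656: n = 68 (giving 18292).
Indices 43 through 68: 26 terms.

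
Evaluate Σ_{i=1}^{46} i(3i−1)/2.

49726

Σ i(3i−1)/2 = (3Σi² − Σi) / 2 over i = 1..46.
Σi = 1081 and Σi² = 33511.
(3·33511 − 1·1081) / 2 = 99452/2 = 49726.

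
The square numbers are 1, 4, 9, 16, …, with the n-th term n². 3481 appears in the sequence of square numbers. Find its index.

59

We need n² = 3481, so n = √3481 = 59.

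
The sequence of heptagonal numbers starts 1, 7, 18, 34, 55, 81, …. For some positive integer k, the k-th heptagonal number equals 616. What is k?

16

Set n(5n−3)/2 = 616, giving 5n² − 3n − 1232 = 0.
So n = (3 + 157) / 10 = 160/10 = 16.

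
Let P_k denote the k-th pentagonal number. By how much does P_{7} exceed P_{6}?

19

Consecutive pentagonal numbers differ by 3n − 2: here 3·7 − 2 = 19.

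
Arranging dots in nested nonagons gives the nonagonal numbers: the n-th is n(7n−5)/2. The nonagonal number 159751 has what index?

214

Set n(7n−5)/2 = 159751, giving 7n² − 5n − 319502 = 0.
The discriminant is 25 + 56·159751 = 8946081, and √8946081 = 2991.
So n = (5 + 2991) / 14 = 2996/14 = 214.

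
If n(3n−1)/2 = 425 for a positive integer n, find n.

17

Set n(3n−1)/2 = 425, giving 3n² − n − 850 = 0.
The discriminant is 1 + 24·425 = 10201, and √10201 = 101.
So n = (1 + 101) / 6 = 102/6 = 17.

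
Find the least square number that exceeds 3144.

Solve n² > 3144 for integer n.
The largest n with value ≤ 3144 is 56 (since 3136 ≤ 3144 < 3249), so the first above is n = 57, value 3249.

3249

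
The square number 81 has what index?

9

We need n² = 81, so n = √81 = 9.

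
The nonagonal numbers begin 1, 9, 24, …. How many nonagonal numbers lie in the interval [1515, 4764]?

The n-th nonagonal number is n(7n−5)/2.
Smallest index with value ≥ 1515: n = 22 (giving 1639).
Largest index with value ≤ 4764: n = 37 (giving 4699).
Indices 22 through 37: 16 terms.

16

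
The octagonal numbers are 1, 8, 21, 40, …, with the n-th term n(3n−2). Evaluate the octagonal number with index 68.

The 68th octagonal number is n(3n−2) with n = 68.
68·(3·68 − 2) = 68·202 = 13736.

13736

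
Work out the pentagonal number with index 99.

The 99th pentagonal number is n(3n−1)/2 with n = 99.
99·(3·99 − 1)/2 = 99·296/2 = 99·148 = 14652.

14652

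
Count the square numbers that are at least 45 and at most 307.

The n-th square number is n².
Smallest index with value ≥ 45: n = 7 (giving 49).
Largest index with value ≤ 307: n = 17 (giving 289).
Indices 7 through 17: 11 terms.

11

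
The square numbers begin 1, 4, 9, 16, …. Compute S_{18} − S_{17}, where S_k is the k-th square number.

35

n² − (n−1)² = 2n − 1, so 18² − 17² = 2·18 − 1 = 35.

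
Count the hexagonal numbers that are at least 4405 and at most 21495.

The n-th hexagonal number is n(2n−1).
Smallest index with value ≥ 4405: n = 48 (giving 4560).
Largest index with value ≤ 21495: n = 103 (giving 21115).
Indices 48 through 103: 56 terms.

56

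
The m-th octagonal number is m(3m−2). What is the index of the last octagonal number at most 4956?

Solve n(3n−2) ≤ 4956 for integer n.
n = 40 gives 4720 ≤ 4956, while n = 41 gives 4961 > 4956; so the answer is index 40.

40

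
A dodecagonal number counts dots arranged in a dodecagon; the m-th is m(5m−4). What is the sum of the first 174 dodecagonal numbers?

Σ i(5i−4) = 5Σi² − 4Σi over i = 1..174.
Σi = 15225 and Σi² = 1771175.
5·1771175 − 4·15225 = 8794975.

8794975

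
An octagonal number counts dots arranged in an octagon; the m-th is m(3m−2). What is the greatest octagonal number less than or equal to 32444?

32240

Solve n(3n−2) ≤ 32444 for integer n.
n = 104 gives 32240 ≤ 32444, while n = 105 gives 32865 > 32444; so the answer is 32240.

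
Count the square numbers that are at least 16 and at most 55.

4

The n-th square number is n².
Smallest index with value ≥ 16: n = 4 (giving 16).
Largest index with value ≤ 55: n = 7 (giving 49).
Indices 4 through 7: 4 terms.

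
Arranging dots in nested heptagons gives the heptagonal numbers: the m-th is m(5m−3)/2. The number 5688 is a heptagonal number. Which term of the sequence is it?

Set n(5n−3)/2 = 5688, giving 5n² − 3n − 11376 = 0.
The discriminant is 9 + 40·5688 = 227529, and √227529 = 477.
So n = (3 + 477) / 10 = 480/10 = 48.

48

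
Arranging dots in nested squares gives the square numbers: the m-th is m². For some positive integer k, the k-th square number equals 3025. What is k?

55

We need n² = 3025, so n = √3025 = 55.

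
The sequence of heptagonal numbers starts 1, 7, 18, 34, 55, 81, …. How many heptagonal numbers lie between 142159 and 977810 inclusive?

The n-th heptagonal number is n(5n−3)/2.
Smallest index with value ≥ 142159: n = 239 (giving 142444).
Largest index with value ≤ 977810: n = 625 (giving 975625).
Indices 239 through 625: 387 terms.

387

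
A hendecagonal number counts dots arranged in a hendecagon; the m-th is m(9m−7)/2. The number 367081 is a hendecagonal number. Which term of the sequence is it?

Set n(9n−7)/2 = 367081, giving 9n² − 7n − 734162 = 0.
The discriminant is 49 + 72·367081 = 26429881, and √26429881 = 5141.
So n = (7 + 5141) / 18 = 5148/18 = 286.

286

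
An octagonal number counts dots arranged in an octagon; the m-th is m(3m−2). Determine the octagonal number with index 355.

377365

The 355th octagonal number is n(3n−2) with n = 355.
355·(3·355 − 2) = 355·1063 = 377365.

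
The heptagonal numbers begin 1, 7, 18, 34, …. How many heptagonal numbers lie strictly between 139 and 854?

The n-th heptagonal number is n(5n−3)/2.
Smallest index with value > 139: n = 8 (giving 148).
Largest index with value < 854: n = 18 (giving 783).
Indices 8 through 18: 11 terms.

11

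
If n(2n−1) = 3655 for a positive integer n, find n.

Set n(2n−1) = 3655, giving 2n² − n − 3655 = 0.
So n = (1 + 171) / 4 = 172/4 = 43.

43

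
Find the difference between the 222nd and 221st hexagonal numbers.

Consecutive hexagonal numbers differ by 4n − 3: here 4·222 − 3 = 885.

885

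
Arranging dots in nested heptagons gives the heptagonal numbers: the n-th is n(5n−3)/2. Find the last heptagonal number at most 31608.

31192

Solve n(5n−3)/2 ≤ 31608 for integer n.
n = 112 gives 31192 ≤ 31608, while n = 113 gives 31753 > 31608; so the answer is 31192.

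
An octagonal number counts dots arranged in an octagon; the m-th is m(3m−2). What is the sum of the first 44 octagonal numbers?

86130

Σ i(3i−2) = 3Σi² − 2Σi over i = 1..44.
Σi = 990 and Σi² = 29370.
3·29370 − 2·990 = 86130.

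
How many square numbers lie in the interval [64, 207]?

The n-th square number is n².
Smallest index with value ≥ 64: n = 8 (giving 64).
Largest index with value ≤ 207: n = 14 (giving 196).
Indices 8 through 14: 7 terms.

7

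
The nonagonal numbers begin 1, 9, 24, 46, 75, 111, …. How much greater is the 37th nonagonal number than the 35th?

499

37·(7·37 − 5)/2 = 4699 and 35·(7·35 − 5)/2 = 4200.
Difference: 4699 − 4200 = 499.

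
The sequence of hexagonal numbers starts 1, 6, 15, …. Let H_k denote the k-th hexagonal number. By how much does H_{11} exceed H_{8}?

11·(2·11 − 1) = 231 and 8·(2·8 − 1) = 120.
Difference: 231 − 120 = 111.

111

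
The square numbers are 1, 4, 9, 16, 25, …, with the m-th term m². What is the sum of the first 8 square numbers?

204

Σ_{i=1}^{8} i² = 8·9·17/6 = 204.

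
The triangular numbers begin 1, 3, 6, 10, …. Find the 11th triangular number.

66

The 11th triangular number is n(n+1)/2 with n = 11.
11·12/2 = 132/2 = 66.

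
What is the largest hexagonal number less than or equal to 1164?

Solve n(2n−1) ≤ 1164 for integer n.
n = 24 gives 1128 ≤ 1164, while n = 25 gives 1225 > 1164; so the answer is 1128.

1128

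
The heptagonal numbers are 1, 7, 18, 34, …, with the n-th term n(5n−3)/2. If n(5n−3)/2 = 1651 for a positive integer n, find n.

26

Set n(5n−3)/2 = 1651, giving 5n² − 3n − 3302 = 0.
The discriminant is 9 + 40·1651 = 66049, and √66049 = 257.
So n = (3 + 257) / 10 = 260/10 = 26.
Check: 26·(5·26 − 3)/2 = 1651. ✓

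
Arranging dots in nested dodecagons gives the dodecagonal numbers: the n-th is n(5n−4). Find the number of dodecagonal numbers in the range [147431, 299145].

73

The n-th dodecagonal number is n(5n−4).
Smallest index with value ≥ 147431: n = 173 (giving 148953).
Largest index with value ≤ 299145: n = 245 (giving 299145).
Indices 173 through 245: 73 terms.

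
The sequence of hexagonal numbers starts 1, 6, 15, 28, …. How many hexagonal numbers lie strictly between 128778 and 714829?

The n-th hexagonal number is n(2n−1).
Smallest index with value > 128778: n = 255 (giving 129795).
Largest index with value < 714829: n = 598 (giving 714610).
Indices 255 through 598: 344 terms.

344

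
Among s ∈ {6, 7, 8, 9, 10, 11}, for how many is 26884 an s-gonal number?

s = 6: P(6, 116) = 26796 and P(6, 117) = 27261; 26884 is not s-gonal.
s = 7: P(7, 104) = 26884. ✓
s = 8: P(8, 94) = 26320 and P(8, 95) = 26885; 26884 is not s-gonal.
s = 9: P(9, 88) = 26884. ✓
s = 10: P(10, 82) = 26650 and P(10, 83) = 27307; 26884 is not s-gonal.
s = 11: P(11, 77) = 26411 and P(11, 78) = 27105; 26884 is not s-gonal.
Hits: s ∈ {7, 9} → 2.

2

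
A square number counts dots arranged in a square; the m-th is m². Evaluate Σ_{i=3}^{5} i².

50

Σ_{i=3}^{5} i² = 55 − 5 = 50.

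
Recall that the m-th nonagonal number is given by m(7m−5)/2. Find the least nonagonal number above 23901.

23904

Solve n(7n−5)/2 > 23901 for integer n.
The largest n with value ≤ 23901 is 82 (since 23329 ≤ 23901 < 23904), so the first above is n = 83, value 23904.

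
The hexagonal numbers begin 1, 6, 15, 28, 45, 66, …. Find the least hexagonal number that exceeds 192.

231

Solve n(2n−1) > 192 for integer n.
The largest n with value ≤ 192 is 10 (since 190 ≤ 192 < 231), so the first above is n = 11, value 231.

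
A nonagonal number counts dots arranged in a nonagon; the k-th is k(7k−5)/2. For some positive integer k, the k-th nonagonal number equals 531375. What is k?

Set n(7n−5)/2 = 531375, giving 7n² − 5n − 1062750 = 0.
So n = (5 + 5455) / 14 = 5460/14 = 390.

390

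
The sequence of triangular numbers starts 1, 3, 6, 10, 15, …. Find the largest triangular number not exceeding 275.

253

Solve n(n+1)/2 ≤ 275 for integer n.
n = 22 gives 253 ≤ 275, while n = 23 gives 276 > 275; so the answer is 253.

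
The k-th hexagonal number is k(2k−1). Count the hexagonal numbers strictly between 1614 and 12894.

The n-th hexagonal number is n(2n−1).
Smallest index with value > 1614: n = 29 (giving 1653).
Largest index with value < 12894: n = 80 (giving 12720).
Indices 29 through 80: 52 terms.

52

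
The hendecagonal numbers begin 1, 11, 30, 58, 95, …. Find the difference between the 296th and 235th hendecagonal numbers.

296·(9·296 − 7)/2 = 393236 and 235·(9·235 − 7)/2 = 247690.
Difference: 393236 − 247690 = 145546.

145546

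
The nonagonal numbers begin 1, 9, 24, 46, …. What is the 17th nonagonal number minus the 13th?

17·(7·17 − 5)/2 = 969 and 13·(7·13 − 5)/2 = 559.
Difference: 969 − 559 = 410.

410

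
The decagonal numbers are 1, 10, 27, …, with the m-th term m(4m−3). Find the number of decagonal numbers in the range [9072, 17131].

The n-th decagonal number is n(4n−3).
Smallest index with value ≥ 9072: n = 48 (giving 9072).
Largest index with value ≤ 17131: n = 65 (giving 16705).
Indices 48 through 65: 18 terms.

18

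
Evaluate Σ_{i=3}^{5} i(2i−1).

Σ i(2i−1) = 2Σi² − Σi over i = 3..5.
Σi = 15 − 3 = 12 and Σi² = 55 − 5 = 50.
2·50 − 1·12 = 88.

88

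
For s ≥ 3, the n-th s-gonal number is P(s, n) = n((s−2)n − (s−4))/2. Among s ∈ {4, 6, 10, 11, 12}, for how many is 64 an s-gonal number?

s = 4: P(4, 8) = 64. ✓
s = 6: P(6, 5) = 45 and P(6, 6) = 66; 64 is not s-gonal.
s = 10: P(10, 4) = 52 and P(10, 5) = 85; 64 is not s-gonal.
s = 11: P(11, 4) = 58 and P(11, 5) = 95; 64 is not s-gonal.
s = 12: P(12, 4) = 64. ✓
Hits: s ∈ {4, 12} → 2.

2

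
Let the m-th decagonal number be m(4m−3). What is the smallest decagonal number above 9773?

Solve n(4n−3) > 9773 for integer n.
The largest n with value ≤ 9773 is 49 (since 9457 ≤ 9773 < 9850), so the first above is n = 50, value 9850.

9850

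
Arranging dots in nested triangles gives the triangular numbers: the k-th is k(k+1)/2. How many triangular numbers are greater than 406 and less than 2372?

40

The n-th triangular number is n(n+1)/2.
Smallest index with value > 406: n = 29 (giving 435).
Largest index with value < 2372: n = 68 (giving 2346).
Indices 29 through 68: 40 terms.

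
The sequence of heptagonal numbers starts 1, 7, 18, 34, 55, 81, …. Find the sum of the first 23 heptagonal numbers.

Σ i(5i−3)/2 = (5Σi² − 3Σi) / 2 over i = 1..23.
Σi = 276 and Σi² = 4324.
(5·4324 − 3·276) / 2 = 20792/2 = 10396.

10396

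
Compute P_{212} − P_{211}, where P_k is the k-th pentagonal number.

634

Consecutive pentagonal numbers differ by 3n − 2: here 3·212 − 2 = 634.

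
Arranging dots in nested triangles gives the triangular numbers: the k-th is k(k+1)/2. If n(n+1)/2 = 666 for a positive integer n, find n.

Set n(n+1)/2 = 666, giving n² + n − 1332 = 0.
The discriminant is 1 + 8·666 = 5329, and √5329 = 73.
So n = (-1 + 73) / 2 = 72/2 = 36.

36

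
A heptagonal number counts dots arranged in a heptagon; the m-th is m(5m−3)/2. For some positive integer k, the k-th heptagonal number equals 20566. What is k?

91

Set n(5n−3)/2 = 20566, giving 5n² − 3n − 41132 = 0.
The discriminant is 9 + 40·20566 = 822649, and √822649 = 907.
So n = (3 + 907) / 10 = 910/10 = 91.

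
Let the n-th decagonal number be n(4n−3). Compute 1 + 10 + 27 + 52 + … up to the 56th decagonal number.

235676

Σ i(4i−3) = 4Σi² − 3Σi over i = 1..56.
Σi = 1596 and Σi² = 60116.
4·60116 − 3·1596 = 235676.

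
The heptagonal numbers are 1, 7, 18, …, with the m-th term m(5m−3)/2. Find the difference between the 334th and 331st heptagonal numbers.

334·(5·334 − 3)/2 = 278389 and 331·(5·331 − 3)/2 = 273406.
Difference: 278389 − 273406 = 4983.

4983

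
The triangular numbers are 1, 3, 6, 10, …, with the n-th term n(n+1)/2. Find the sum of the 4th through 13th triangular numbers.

445

Σ i(i+1)/2 = (Σi² + Σi) / 2 over i = 4..13.
Σi = 91 − 6 = 85 and Σi² = 819 − 14 = 805.
(1·805 + 1·85) / 2 = 890/2 = 445.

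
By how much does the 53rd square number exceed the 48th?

53² = 2809 and 48² = 2304.
Difference: 2809 − 2304 = 505.

505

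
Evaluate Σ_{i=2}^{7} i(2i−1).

251

Σ i(2i−1) = 2Σi² − Σi over i = 2..7.
Σi = 28 − 1 = 27 and Σi² = 140 − 1 = 139.
2·139 − 1·27 = 251.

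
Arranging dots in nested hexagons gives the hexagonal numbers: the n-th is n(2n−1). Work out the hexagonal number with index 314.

196878

The 314th hexagonal number is n(2n−1) with n = 314.
314·(2·314 − 1) = 314·627 = 196878.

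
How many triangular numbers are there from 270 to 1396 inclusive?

The n-th triangular number is n(n+1)/2.
Smallest index with value ≥ 270: n = 23 (giving 276).
Largest index with value ≤ 1396: n = 52 (giving 1378).
Indices 23 through 52: 30 terms.

30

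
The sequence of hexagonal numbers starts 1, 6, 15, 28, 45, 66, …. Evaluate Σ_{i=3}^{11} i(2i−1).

939

Σ i(2i−1) = 2Σi² − Σi over i = 3..11.
Σi = 66 − 3 = 63 and Σi² = 506 − 5 = 501.
2·501 − 1·63 = 939.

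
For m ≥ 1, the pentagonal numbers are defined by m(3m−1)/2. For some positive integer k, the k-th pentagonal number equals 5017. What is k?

58

Set n(3n−1)/2 = 5017, giving 3n² − n − 10034 = 0.
The discriminant is 1 + 24·5017 = 120409, and √120409 = 347.
So n = (1 + 347) / 6 = 348/6 = 58.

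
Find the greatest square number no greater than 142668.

Solve n² ≤ 142668 for integer n.
n = 377 gives 142129 ≤ 142668, while n = 378 gives 142884 > 142668; so the answer is 142129.

142129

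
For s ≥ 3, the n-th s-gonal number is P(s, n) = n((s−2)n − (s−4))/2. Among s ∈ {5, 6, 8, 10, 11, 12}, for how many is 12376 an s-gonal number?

2

s = 5: P(5, 91) = 12376. ✓
s = 6: P(6, 78) = 12090 and P(6, 79) = 12403; 12376 is not s-gonal.
s = 8: P(8, 64) = 12160 and P(8, 65) = 12545; 12376 is not s-gonal.
s = 10: P(10, 56) = 12376. ✓
s = 11: P(11, 52) = 11986 and P(11, 53) = 12455; 12376 is not s-gonal.
s = 12: P(12, 50) = 12300 and P(12, 51) = 12801; 12376 is not s-gonal.
Hits: s ∈ {5, 10} → 2.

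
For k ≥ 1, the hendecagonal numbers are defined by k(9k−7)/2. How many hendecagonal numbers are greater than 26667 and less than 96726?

The n-th hendecagonal number is n(9n−7)/2.
Smallest index with value > 26667: n = 78 (giving 27105).
Largest index with value < 96726: n = 146 (giving 95411).
Indices 78 through 146: 69 terms.

69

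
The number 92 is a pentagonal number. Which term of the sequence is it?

8

Set n(3n−1)/2 = 92, giving 3n² − n − 184 = 0.
The discriminant is 1 + 24·92 = 2209, and √2209 = 47.
So n = (1 + 47) / 6 = 48/6 = 8.
Check: 8·(3·8 − 1)/2 = 92. ✓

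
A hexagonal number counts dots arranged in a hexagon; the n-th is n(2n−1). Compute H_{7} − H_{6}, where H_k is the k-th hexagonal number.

Consecutive hexagonal numbers differ by 4n − 3: here 4·7 − 3 = 25.

25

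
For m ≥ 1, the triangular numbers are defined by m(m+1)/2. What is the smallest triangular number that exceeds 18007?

18145

Solve n(n+1)/2 > 18007 for integer n.
The largest n with value ≤ 18007 is 189 (since 17955 ≤ 18007 < 18145), so the first above is n = 190, value 18145.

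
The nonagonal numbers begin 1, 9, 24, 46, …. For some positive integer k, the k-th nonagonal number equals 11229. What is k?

Set n(7n−5)/2 = 11229, giving 7n² − 5n − 22458 = 0.
The discriminant is 25 + 56·11229 = 628849, and √628849 = 793.
So n = (5 + 793) / 14 = 798/14 = 57.

57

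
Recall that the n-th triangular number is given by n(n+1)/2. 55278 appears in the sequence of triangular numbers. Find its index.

332

Set n(n+1)/2 = 55278, giving n² + n − 110556 = 0.
So n = (-1 + 665) / 2 = 664/2 = 332.
Check: 332·333/2 = 55278. ✓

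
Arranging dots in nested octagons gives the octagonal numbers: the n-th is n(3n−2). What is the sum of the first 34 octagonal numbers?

39865

Σ i(3i−2) = 3Σi² − 2Σi over i = 1..34.
Σi = 595 and Σi² = 13685.
3·13685 − 2·595 = 39865.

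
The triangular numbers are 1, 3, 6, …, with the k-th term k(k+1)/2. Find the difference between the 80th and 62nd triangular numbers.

1287

80·81/2 = 3240 and 62·63/2 = 1953.
Difference: 3240 − 1953 = 1287.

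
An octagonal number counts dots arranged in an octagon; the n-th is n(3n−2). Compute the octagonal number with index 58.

58·(3·58 − 2) = 58·172 = 9976.

9976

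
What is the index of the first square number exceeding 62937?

251

Solve n² > 62937 for integer n.
The largest n with value ≤ 62937 is 250 (since 62500 ≤ 62937 < 63001), so the first above is n = 251, value 63001.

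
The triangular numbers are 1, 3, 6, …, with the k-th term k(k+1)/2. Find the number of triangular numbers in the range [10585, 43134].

149

The n-th triangular number is n(n+1)/2.
Smallest index with value ≥ 10585: n = 145 (giving 10585).
Largest index with value ≤ 43134: n = 293 (giving 43071).
Indices 145 through 293: 149 terms.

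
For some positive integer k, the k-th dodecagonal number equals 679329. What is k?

369

Set n(5n−4) = 679329, giving 5n² − 4n − 679329 = 0.
So n = (4 + 3686) / 10 = 3690/10 = 369.
Check: 369·(5·369 − 4) = 679329. ✓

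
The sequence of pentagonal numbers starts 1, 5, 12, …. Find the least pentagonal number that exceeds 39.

Solve n(3n−1)/2 > 39 for integer n.
The largest n with value ≤ 39 is 5 (since 35 ≤ 39 < 51), so the first above is n = 6, value 51.

51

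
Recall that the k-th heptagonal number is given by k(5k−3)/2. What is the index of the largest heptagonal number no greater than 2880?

34

Solve n(5n−3)/2 ≤ 2880 for integer n.
n = 34 gives 2839 ≤ 2880, while n = 35 gives 3010 > 2880; so the answer is index 34.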